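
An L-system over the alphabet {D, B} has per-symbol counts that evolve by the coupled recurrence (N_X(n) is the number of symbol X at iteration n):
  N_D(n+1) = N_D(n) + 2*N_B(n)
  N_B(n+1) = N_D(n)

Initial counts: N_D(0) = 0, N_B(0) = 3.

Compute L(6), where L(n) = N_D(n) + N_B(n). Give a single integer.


Answer: 192

Derivation:
Step 0: N_D=0, N_B=3, L=3
Step 1: N_D=6, N_B=0, L=6
Step 2: N_D=6, N_B=6, L=12
Step 3: N_D=18, N_B=6, L=24
Step 4: N_D=30, N_B=18, L=48
Step 5: N_D=66, N_B=30, L=96
Step 6: N_D=126, N_B=66, L=192


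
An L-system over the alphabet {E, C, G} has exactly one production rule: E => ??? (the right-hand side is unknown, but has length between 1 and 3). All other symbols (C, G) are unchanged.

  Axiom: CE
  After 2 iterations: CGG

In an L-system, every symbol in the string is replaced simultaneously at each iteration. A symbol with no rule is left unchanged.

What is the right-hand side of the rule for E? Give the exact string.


Trying E => GG:
  Step 0: CE
  Step 1: CGG
  Step 2: CGG
Matches the given result.

Answer: GG


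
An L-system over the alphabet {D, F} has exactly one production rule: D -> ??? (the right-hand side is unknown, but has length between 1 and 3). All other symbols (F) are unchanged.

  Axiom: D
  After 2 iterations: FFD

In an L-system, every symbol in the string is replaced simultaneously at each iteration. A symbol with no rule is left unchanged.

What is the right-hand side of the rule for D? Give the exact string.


Trying D -> FD:
  Step 0: D
  Step 1: FD
  Step 2: FFD
Matches the given result.

Answer: FD


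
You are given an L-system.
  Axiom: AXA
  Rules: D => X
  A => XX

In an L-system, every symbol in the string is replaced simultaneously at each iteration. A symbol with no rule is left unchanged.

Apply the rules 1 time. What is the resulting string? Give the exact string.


Step 0: AXA
Step 1: XXXXX

Answer: XXXXX


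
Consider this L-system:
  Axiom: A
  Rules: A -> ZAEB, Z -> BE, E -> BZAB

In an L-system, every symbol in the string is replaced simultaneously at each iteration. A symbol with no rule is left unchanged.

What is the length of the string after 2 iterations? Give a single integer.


Step 0: length = 1
Step 1: length = 4
Step 2: length = 11

Answer: 11


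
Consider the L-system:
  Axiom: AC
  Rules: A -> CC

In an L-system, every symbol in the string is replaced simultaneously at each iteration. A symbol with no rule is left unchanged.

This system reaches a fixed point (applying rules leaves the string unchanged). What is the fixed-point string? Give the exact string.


Step 0: AC
Step 1: CCC
Step 2: CCC  (unchanged — fixed point at step 1)

Answer: CCC


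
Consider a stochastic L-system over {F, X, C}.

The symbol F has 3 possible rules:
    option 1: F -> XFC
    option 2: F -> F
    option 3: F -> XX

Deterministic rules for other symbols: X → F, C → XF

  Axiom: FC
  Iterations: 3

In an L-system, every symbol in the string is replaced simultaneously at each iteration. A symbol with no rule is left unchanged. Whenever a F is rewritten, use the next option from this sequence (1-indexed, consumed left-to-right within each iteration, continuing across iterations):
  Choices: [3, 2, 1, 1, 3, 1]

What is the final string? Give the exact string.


Answer: XFCXFCXXXFC

Derivation:
Step 0: FC
Step 1: XXXF  (used choices [3])
Step 2: FFFF  (used choices [2])
Step 3: XFCXFCXXXFC  (used choices [1, 1, 3, 1])


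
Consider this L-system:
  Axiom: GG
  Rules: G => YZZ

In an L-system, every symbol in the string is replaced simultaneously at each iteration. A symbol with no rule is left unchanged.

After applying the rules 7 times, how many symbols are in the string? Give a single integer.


Answer: 6

Derivation:
Step 0: length = 2
Step 1: length = 6
Step 2: length = 6
Step 3: length = 6
Step 4: length = 6
Step 5: length = 6
Step 6: length = 6
Step 7: length = 6


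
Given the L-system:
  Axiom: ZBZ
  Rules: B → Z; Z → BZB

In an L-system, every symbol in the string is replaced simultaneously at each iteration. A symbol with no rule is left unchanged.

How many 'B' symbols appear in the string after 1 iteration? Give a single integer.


Answer: 4

Derivation:
Step 0: ZBZ  (1 'B')
Step 1: BZBZBZB  (4 'B')


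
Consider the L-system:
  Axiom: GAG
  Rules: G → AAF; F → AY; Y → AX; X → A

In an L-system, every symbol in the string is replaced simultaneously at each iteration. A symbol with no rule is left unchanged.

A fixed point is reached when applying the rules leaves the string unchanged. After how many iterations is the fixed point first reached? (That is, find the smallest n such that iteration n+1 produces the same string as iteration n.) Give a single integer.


Answer: 4

Derivation:
Step 0: GAG
Step 1: AAFAAAF
Step 2: AAAYAAAAY
Step 3: AAAAXAAAAAX
Step 4: AAAAAAAAAAA
Step 5: AAAAAAAAAAA  (unchanged — fixed point at step 4)


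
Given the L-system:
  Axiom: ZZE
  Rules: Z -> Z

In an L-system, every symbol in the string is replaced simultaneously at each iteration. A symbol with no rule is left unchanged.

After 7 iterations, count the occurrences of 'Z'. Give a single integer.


Answer: 2

Derivation:
Step 0: ZZE  (2 'Z')
Step 1: ZZE  (2 'Z')
Step 2: ZZE  (2 'Z')
Step 3: ZZE  (2 'Z')
Step 4: ZZE  (2 'Z')
Step 5: ZZE  (2 'Z')
Step 6: ZZE  (2 'Z')
Step 7: ZZE  (2 'Z')


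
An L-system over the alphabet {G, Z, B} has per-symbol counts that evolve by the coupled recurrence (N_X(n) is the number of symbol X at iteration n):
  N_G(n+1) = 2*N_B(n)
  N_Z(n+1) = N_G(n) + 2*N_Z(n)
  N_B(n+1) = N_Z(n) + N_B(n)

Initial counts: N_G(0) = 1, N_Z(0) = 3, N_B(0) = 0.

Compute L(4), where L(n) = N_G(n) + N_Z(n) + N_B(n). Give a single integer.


Answer: 194

Derivation:
Step 0: N_G=1, N_Z=3, N_B=0, L=4
Step 1: N_G=0, N_Z=7, N_B=3, L=10
Step 2: N_G=6, N_Z=14, N_B=10, L=30
Step 3: N_G=20, N_Z=34, N_B=24, L=78
Step 4: N_G=48, N_Z=88, N_B=58, L=194


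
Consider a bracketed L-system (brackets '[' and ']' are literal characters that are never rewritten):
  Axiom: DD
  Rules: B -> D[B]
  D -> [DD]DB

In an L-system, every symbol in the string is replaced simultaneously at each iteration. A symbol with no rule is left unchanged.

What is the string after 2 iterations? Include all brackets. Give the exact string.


Step 0: DD
Step 1: [DD]DB[DD]DB
Step 2: [[DD]DB[DD]DB][DD]DBD[B][[DD]DB[DD]DB][DD]DBD[B]

Answer: [[DD]DB[DD]DB][DD]DBD[B][[DD]DB[DD]DB][DD]DBD[B]


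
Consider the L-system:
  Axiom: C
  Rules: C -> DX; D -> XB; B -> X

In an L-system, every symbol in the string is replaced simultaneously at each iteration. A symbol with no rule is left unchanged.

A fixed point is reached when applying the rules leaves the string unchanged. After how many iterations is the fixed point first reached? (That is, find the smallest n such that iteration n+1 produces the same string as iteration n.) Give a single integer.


Answer: 3

Derivation:
Step 0: C
Step 1: DX
Step 2: XBX
Step 3: XXX
Step 4: XXX  (unchanged — fixed point at step 3)


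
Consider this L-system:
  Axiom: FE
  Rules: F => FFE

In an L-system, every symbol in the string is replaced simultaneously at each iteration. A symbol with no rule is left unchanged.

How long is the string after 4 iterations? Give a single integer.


Answer: 32

Derivation:
Step 0: length = 2
Step 1: length = 4
Step 2: length = 8
Step 3: length = 16
Step 4: length = 32


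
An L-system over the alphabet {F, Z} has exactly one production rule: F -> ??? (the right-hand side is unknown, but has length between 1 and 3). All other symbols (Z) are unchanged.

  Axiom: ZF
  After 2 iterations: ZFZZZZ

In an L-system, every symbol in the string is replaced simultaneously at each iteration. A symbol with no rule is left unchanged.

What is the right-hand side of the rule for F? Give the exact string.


Trying F -> FZZ:
  Step 0: ZF
  Step 1: ZFZZ
  Step 2: ZFZZZZ
Matches the given result.

Answer: FZZ


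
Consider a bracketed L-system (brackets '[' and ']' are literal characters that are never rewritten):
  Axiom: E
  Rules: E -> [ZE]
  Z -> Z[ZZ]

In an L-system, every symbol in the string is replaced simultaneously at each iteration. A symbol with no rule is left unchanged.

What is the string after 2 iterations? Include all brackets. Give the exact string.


Step 0: E
Step 1: [ZE]
Step 2: [Z[ZZ][ZE]]

Answer: [Z[ZZ][ZE]]


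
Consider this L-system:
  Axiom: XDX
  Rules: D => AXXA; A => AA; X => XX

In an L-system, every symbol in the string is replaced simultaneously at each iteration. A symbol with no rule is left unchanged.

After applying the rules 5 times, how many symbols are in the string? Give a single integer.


Answer: 128

Derivation:
Step 0: length = 3
Step 1: length = 8
Step 2: length = 16
Step 3: length = 32
Step 4: length = 64
Step 5: length = 128


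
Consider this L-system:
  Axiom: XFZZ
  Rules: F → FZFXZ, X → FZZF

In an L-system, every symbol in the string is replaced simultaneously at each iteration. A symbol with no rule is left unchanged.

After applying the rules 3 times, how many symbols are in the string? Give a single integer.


Answer: 82

Derivation:
Step 0: length = 4
Step 1: length = 11
Step 2: length = 30
Step 3: length = 82


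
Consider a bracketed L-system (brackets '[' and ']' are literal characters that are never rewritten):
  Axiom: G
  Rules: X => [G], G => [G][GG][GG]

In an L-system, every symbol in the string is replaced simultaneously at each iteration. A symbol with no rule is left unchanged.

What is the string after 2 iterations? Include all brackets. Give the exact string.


Step 0: G
Step 1: [G][GG][GG]
Step 2: [[G][GG][GG]][[G][GG][GG][G][GG][GG]][[G][GG][GG][G][GG][GG]]

Answer: [[G][GG][GG]][[G][GG][GG][G][GG][GG]][[G][GG][GG][G][GG][GG]]


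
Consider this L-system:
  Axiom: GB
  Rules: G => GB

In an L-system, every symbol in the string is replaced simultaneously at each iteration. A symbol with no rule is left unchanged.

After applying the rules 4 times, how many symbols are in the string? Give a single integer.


Answer: 6

Derivation:
Step 0: length = 2
Step 1: length = 3
Step 2: length = 4
Step 3: length = 5
Step 4: length = 6


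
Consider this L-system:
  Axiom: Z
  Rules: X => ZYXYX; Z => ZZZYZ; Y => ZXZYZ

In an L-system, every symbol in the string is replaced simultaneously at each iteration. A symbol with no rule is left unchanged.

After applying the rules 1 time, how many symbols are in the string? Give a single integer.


Answer: 5

Derivation:
Step 0: length = 1
Step 1: length = 5


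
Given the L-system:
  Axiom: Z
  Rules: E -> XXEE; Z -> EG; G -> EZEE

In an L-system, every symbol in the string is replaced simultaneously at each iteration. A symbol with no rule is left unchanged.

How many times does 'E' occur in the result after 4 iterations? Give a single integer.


Answer: 25

Derivation:
Step 0: Z  (0 'E')
Step 1: EG  (1 'E')
Step 2: XXEEEZEE  (5 'E')
Step 3: XXXXEEXXEEXXEEEGXXEEXXEE  (11 'E')
Step 4: XXXXXXEEXXEEXXXXEEXXEEXXXXEEXXEEXXEEEZEEXXXXEEXXEEXXXXEEXXEE  (25 'E')


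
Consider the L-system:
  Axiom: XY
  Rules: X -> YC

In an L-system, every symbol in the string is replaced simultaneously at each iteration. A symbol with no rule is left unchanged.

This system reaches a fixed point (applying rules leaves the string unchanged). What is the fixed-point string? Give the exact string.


Step 0: XY
Step 1: YCY
Step 2: YCY  (unchanged — fixed point at step 1)

Answer: YCY


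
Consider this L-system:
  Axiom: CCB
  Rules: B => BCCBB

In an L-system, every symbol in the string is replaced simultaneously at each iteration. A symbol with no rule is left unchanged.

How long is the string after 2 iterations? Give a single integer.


Step 0: length = 3
Step 1: length = 7
Step 2: length = 19

Answer: 19


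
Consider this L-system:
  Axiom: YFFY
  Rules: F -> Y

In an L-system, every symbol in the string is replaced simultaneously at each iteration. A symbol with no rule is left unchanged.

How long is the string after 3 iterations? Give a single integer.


Step 0: length = 4
Step 1: length = 4
Step 2: length = 4
Step 3: length = 4

Answer: 4


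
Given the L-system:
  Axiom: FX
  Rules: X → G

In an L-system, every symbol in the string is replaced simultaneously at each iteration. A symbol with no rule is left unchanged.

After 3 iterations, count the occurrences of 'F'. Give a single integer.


Answer: 1

Derivation:
Step 0: FX  (1 'F')
Step 1: FG  (1 'F')
Step 2: FG  (1 'F')
Step 3: FG  (1 'F')


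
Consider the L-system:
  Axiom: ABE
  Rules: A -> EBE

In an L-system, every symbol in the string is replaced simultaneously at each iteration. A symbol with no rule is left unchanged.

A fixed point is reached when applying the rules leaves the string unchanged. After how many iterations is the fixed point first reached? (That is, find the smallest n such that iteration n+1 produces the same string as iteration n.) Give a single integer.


Step 0: ABE
Step 1: EBEBE
Step 2: EBEBE  (unchanged — fixed point at step 1)

Answer: 1


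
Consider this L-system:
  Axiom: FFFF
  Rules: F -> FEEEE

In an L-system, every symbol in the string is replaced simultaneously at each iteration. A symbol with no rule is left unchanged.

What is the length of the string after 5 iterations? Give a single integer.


Answer: 84

Derivation:
Step 0: length = 4
Step 1: length = 20
Step 2: length = 36
Step 3: length = 52
Step 4: length = 68
Step 5: length = 84


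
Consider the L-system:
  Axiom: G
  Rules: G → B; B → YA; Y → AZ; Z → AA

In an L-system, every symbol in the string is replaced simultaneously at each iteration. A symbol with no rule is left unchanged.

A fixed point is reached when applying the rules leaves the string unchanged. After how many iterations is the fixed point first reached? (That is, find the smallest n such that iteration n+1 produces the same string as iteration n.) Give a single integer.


Step 0: G
Step 1: B
Step 2: YA
Step 3: AZA
Step 4: AAAA
Step 5: AAAA  (unchanged — fixed point at step 4)

Answer: 4


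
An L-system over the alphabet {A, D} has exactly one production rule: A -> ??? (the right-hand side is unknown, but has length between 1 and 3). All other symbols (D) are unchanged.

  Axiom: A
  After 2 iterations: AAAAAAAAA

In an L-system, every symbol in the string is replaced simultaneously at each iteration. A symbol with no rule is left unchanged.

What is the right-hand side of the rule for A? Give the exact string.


Trying A -> AAA:
  Step 0: A
  Step 1: AAA
  Step 2: AAAAAAAAA
Matches the given result.

Answer: AAA


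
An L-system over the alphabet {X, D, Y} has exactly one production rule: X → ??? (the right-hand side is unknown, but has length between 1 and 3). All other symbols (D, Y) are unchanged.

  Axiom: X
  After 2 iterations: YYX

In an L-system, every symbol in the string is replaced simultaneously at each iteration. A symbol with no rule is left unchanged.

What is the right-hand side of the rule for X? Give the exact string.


Answer: YX

Derivation:
Trying X → YX:
  Step 0: X
  Step 1: YX
  Step 2: YYX
Matches the given result.


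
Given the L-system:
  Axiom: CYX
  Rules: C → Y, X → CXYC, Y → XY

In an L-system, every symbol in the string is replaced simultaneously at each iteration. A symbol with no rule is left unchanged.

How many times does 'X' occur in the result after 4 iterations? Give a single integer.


Step 0: CYX  (1 'X')
Step 1: YXYCXYC  (2 'X')
Step 2: XYCXYCXYYCXYCXYY  (5 'X')
Step 3: CXYCXYYCXYCXYYCXYCXYXYYCXYCXYYCXYCXYXY  (12 'X')
Step 4: YCXYCXYYCXYCXYXYYCXYCXYYCXYCXYXYYCXYCXYYCXYCXYCXYCXYXYYCXYCXYYCXYCXYXYYCXYCXYYCXYCXYCXYCXY  (28 'X')

Answer: 28


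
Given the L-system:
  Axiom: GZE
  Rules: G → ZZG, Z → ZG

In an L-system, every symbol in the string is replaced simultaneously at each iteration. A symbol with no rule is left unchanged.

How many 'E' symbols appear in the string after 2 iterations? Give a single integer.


Answer: 1

Derivation:
Step 0: GZE  (1 'E')
Step 1: ZZGZGE  (1 'E')
Step 2: ZGZGZZGZGZZGE  (1 'E')


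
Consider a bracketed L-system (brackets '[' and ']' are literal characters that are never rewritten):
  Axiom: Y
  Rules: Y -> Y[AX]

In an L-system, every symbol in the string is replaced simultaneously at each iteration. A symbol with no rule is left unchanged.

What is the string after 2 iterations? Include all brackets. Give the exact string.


Answer: Y[AX][AX]

Derivation:
Step 0: Y
Step 1: Y[AX]
Step 2: Y[AX][AX]


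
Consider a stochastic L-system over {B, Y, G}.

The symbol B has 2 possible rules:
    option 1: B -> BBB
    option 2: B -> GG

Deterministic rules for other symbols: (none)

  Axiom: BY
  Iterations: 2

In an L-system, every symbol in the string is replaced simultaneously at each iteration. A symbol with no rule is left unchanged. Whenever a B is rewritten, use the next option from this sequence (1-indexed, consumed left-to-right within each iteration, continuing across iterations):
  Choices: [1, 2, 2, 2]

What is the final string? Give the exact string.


Step 0: BY
Step 1: BBBY  (used choices [1])
Step 2: GGGGGGY  (used choices [2, 2, 2])

Answer: GGGGGGY


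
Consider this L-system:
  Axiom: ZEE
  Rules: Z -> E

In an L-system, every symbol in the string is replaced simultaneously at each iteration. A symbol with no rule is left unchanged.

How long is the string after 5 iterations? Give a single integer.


Step 0: length = 3
Step 1: length = 3
Step 2: length = 3
Step 3: length = 3
Step 4: length = 3
Step 5: length = 3

Answer: 3


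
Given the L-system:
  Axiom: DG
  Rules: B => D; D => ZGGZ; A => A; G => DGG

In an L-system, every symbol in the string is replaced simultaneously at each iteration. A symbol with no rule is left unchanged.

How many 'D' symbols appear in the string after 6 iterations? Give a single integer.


Step 0: length=2, 'D' count=1
Step 1: length=7, 'D' count=1
Step 2: length=18, 'D' count=4
Step 3: length=50, 'D' count=10
Step 4: length=136, 'D' count=28
Step 5: length=372, 'D' count=76
Step 6: length=1016, 'D' count=208
Final string: ZZZDGGDGGZZGGZDGGDGGZGGZDGGDGGZDGGDGGZZGGZDGGDGGZGGZDGGDGGZZZGGZDGGDGGZGGZDGGDGGZZDGGDGGZZGGZDGGDGGZGGZDGGDGGZDGGDGGZZGGZDGGDGGZGGZDGGDGGZZGGZDGGDGGZGGZDGGDGGZZDGGDGGZZGGZDGGDGGZGGZDGGDGGZDGGDGGZZGGZDGGDGGZGGZDGGDGGZZDGGDGGZZGGZDGGDGGZGGZDGGDGGZDGGDGGZZGGZDGGDGGZGGZDGGDGGZZZGGZDGGDGGZGGZDGGDGGZZDGGDGGZZGGZDGGDGGZGGZDGGDGGZDGGDGGZZGGZDGGDGGZGGZDGGDGGZZGGZDGGDGGZGGZDGGDGGZZDGGDGGZZGGZDGGDGGZGGZDGGDGGZDGGDGGZZGGZDGGDGGZGGZDGGDGGZZZZGGZDGGDGGZGGZDGGDGGZZDGGDGGZZGGZDGGDGGZGGZDGGDGGZDGGDGGZZGGZDGGDGGZGGZDGGDGGZZGGZDGGDGGZGGZDGGDGGZZDGGDGGZZGGZDGGDGGZGGZDGGDGGZDGGDGGZZGGZDGGDGGZGGZDGGDGGZZZDGGDGGZZGGZDGGDGGZGGZDGGDGGZDGGDGGZZGGZDGGDGGZGGZDGGDGGZZZGGZDGGDGGZGGZDGGDGGZZDGGDGGZZGGZDGGDGGZGGZDGGDGGZDGGDGGZZGGZDGGDGGZGGZDGGDGGZZGGZDGGDGGZGGZDGGDGGZZDGGDGGZZGGZDGGDGGZGGZDGGDGGZDGGDGGZZGGZDGGDGGZGGZDGGDGGZZDGGDGGZZGGZDGGDGGZGGZDGGDGGZDGGDGGZZGGZDGGDGGZGGZDGGDGGZZZGGZDGGDGGZGGZDGGDGGZZDGGDGGZZGGZDGGDGGZGGZDGGDGGZDGGDGGZZGGZDGGDGGZGGZDGGDGGZZGGZDGGDGGZGGZDGGDGGZZDGGDGGZZGGZDGGDGGZGGZDGGDGGZDGGDGGZZGGZDGGDGGZGGZDGGDGG

Answer: 208


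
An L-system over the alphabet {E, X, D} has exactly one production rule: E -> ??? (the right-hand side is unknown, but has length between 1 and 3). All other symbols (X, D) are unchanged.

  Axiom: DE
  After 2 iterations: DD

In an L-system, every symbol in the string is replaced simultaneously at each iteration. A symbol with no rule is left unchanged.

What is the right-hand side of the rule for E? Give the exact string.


Trying E -> D:
  Step 0: DE
  Step 1: DD
  Step 2: DD
Matches the given result.

Answer: D


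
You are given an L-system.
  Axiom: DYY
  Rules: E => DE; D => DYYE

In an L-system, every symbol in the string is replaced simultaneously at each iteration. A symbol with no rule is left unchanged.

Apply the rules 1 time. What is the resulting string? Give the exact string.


Answer: DYYEYY

Derivation:
Step 0: DYY
Step 1: DYYEYY


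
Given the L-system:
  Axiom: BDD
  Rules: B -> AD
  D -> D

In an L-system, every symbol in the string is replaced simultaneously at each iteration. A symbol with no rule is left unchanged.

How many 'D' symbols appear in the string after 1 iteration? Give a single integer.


Answer: 3

Derivation:
Step 0: BDD  (2 'D')
Step 1: ADDD  (3 'D')


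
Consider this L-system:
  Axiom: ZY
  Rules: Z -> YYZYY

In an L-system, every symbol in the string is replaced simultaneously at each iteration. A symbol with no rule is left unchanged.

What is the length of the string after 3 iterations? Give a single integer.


Step 0: length = 2
Step 1: length = 6
Step 2: length = 10
Step 3: length = 14

Answer: 14


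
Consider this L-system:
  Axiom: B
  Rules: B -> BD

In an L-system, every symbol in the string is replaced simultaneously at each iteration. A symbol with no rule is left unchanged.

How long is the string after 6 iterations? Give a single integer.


Step 0: length = 1
Step 1: length = 2
Step 2: length = 3
Step 3: length = 4
Step 4: length = 5
Step 5: length = 6
Step 6: length = 7

Answer: 7


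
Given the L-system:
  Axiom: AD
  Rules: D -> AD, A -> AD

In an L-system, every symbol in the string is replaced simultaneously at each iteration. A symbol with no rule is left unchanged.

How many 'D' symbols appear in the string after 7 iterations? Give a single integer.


Answer: 128

Derivation:
Step 0: AD  (1 'D')
Step 1: ADAD  (2 'D')
Step 2: ADADADAD  (4 'D')
Step 3: ADADADADADADADAD  (8 'D')
Step 4: ADADADADADADADADADADADADADADADAD  (16 'D')
Step 5: ADADADADADADADADADADADADADADADADADADADADADADADADADADADADADADADAD  (32 'D')
Step 6: ADADADADADADADADADADADADADADADADADADADADADADADADADADADADADADADADADADADADADADADADADADADADADADADADADADADADADADADADADADADADADADADAD  (64 'D')
Step 7: ADADADADADADADADADADADADADADADADADADADADADADADADADADADADADADADADADADADADADADADADADADADADADADADADADADADADADADADADADADADADADADADADADADADADADADADADADADADADADADADADADADADADADADADADADADADADADADADADADADADADADADADADADADADADADADADADADADADADADADADADADADADADADADADAD  (128 'D')


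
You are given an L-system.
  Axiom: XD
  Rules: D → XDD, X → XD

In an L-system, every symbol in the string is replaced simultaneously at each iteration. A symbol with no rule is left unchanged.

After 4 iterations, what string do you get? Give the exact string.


Step 0: XD
Step 1: XDXDD
Step 2: XDXDDXDXDDXDD
Step 3: XDXDDXDXDDXDDXDXDDXDXDDXDDXDXDDXDD
Step 4: XDXDDXDXDDXDDXDXDDXDXDDXDDXDXDDXDDXDXDDXDXDDXDDXDXDDXDXDDXDDXDXDDXDDXDXDDXDXDDXDDXDXDDXDD

Answer: XDXDDXDXDDXDDXDXDDXDXDDXDDXDXDDXDDXDXDDXDXDDXDDXDXDDXDXDDXDDXDXDDXDDXDXDDXDXDDXDDXDXDDXDD


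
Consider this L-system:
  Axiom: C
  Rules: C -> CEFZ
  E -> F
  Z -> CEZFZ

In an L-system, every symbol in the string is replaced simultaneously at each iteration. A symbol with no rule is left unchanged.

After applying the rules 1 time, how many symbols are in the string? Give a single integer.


Step 0: length = 1
Step 1: length = 4

Answer: 4


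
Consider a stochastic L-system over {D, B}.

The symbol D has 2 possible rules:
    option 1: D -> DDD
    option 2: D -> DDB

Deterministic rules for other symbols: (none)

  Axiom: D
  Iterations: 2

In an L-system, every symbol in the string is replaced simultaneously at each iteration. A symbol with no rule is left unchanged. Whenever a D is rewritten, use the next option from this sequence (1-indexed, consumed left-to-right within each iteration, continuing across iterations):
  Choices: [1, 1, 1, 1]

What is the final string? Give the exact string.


Answer: DDDDDDDDD

Derivation:
Step 0: D
Step 1: DDD  (used choices [1])
Step 2: DDDDDDDDD  (used choices [1, 1, 1])


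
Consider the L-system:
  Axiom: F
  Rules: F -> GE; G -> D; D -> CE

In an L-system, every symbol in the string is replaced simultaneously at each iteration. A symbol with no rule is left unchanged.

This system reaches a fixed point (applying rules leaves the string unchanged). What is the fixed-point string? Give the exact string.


Step 0: F
Step 1: GE
Step 2: DE
Step 3: CEE
Step 4: CEE  (unchanged — fixed point at step 3)

Answer: CEE


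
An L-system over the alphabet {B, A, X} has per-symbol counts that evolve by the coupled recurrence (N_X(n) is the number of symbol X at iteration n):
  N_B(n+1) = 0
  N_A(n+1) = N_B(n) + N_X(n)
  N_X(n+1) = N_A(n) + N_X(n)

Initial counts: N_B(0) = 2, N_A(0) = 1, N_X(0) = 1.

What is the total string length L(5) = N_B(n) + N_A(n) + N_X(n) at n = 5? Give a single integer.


Step 0: N_B=2, N_A=1, N_X=1, L=4
Step 1: N_B=0, N_A=3, N_X=2, L=5
Step 2: N_B=0, N_A=2, N_X=5, L=7
Step 3: N_B=0, N_A=5, N_X=7, L=12
Step 4: N_B=0, N_A=7, N_X=12, L=19
Step 5: N_B=0, N_A=12, N_X=19, L=31

Answer: 31


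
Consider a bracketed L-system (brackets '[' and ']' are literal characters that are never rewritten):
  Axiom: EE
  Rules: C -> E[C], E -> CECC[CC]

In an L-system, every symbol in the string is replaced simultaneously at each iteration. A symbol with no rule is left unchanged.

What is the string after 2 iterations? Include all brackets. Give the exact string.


Step 0: EE
Step 1: CECC[CC]CECC[CC]
Step 2: E[C]CECC[CC]E[C]E[C][E[C]E[C]]E[C]CECC[CC]E[C]E[C][E[C]E[C]]

Answer: E[C]CECC[CC]E[C]E[C][E[C]E[C]]E[C]CECC[CC]E[C]E[C][E[C]E[C]]


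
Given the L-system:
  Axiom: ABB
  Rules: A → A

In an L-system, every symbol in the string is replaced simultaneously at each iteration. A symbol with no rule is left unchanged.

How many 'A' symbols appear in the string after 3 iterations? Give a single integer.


Step 0: ABB  (1 'A')
Step 1: ABB  (1 'A')
Step 2: ABB  (1 'A')
Step 3: ABB  (1 'A')

Answer: 1


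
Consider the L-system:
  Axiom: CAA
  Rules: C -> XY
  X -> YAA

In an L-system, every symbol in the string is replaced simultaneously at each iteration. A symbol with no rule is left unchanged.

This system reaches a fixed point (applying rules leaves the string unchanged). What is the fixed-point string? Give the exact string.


Answer: YAAYAA

Derivation:
Step 0: CAA
Step 1: XYAA
Step 2: YAAYAA
Step 3: YAAYAA  (unchanged — fixed point at step 2)


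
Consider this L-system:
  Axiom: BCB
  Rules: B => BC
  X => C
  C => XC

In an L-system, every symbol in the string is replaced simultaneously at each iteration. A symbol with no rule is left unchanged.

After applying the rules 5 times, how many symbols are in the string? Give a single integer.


Step 0: length = 3
Step 1: length = 6
Step 2: length = 11
Step 3: length = 19
Step 4: length = 32
Step 5: length = 53

Answer: 53


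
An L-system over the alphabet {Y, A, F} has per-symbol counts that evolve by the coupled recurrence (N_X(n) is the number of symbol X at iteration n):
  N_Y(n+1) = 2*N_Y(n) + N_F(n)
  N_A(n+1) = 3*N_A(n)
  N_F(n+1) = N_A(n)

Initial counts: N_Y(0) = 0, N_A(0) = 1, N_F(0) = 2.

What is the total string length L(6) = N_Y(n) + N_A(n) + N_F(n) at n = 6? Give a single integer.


Step 0: N_Y=0, N_A=1, N_F=2, L=3
Step 1: N_Y=2, N_A=3, N_F=1, L=6
Step 2: N_Y=5, N_A=9, N_F=3, L=17
Step 3: N_Y=13, N_A=27, N_F=9, L=49
Step 4: N_Y=35, N_A=81, N_F=27, L=143
Step 5: N_Y=97, N_A=243, N_F=81, L=421
Step 6: N_Y=275, N_A=729, N_F=243, L=1247

Answer: 1247


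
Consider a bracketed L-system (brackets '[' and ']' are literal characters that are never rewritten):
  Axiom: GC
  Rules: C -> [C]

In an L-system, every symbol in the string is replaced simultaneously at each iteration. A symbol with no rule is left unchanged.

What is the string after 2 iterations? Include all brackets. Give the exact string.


Answer: G[[C]]

Derivation:
Step 0: GC
Step 1: G[C]
Step 2: G[[C]]


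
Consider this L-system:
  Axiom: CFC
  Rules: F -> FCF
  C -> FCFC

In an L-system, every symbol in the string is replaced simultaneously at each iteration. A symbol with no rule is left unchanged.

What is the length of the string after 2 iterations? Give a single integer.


Answer: 38

Derivation:
Step 0: length = 3
Step 1: length = 11
Step 2: length = 38


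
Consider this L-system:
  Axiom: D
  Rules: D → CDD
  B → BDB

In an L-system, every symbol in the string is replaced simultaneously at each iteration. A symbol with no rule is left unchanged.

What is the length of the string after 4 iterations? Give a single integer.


Answer: 31

Derivation:
Step 0: length = 1
Step 1: length = 3
Step 2: length = 7
Step 3: length = 15
Step 4: length = 31


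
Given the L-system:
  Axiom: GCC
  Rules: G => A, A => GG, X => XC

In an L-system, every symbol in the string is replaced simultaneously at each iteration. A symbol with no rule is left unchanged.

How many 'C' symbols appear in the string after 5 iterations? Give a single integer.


Answer: 2

Derivation:
Step 0: GCC  (2 'C')
Step 1: ACC  (2 'C')
Step 2: GGCC  (2 'C')
Step 3: AACC  (2 'C')
Step 4: GGGGCC  (2 'C')
Step 5: AAAACC  (2 'C')


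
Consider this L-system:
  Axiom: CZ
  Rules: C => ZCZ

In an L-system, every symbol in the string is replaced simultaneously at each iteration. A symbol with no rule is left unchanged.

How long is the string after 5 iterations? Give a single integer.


Step 0: length = 2
Step 1: length = 4
Step 2: length = 6
Step 3: length = 8
Step 4: length = 10
Step 5: length = 12

Answer: 12


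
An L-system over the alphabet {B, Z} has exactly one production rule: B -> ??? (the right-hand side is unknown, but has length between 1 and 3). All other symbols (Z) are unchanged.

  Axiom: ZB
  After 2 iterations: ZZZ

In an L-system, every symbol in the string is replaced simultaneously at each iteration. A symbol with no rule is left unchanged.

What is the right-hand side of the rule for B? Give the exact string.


Answer: ZZ

Derivation:
Trying B -> ZZ:
  Step 0: ZB
  Step 1: ZZZ
  Step 2: ZZZ
Matches the given result.


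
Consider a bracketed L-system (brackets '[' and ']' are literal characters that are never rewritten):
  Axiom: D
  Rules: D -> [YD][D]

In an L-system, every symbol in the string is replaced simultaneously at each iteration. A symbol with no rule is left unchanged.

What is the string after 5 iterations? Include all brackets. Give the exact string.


Answer: [Y[Y[Y[Y[YD][D]][[YD][D]]][[Y[YD][D]][[YD][D]]]][[Y[Y[YD][D]][[YD][D]]][[Y[YD][D]][[YD][D]]]]][[Y[Y[Y[YD][D]][[YD][D]]][[Y[YD][D]][[YD][D]]]][[Y[Y[YD][D]][[YD][D]]][[Y[YD][D]][[YD][D]]]]]

Derivation:
Step 0: D
Step 1: [YD][D]
Step 2: [Y[YD][D]][[YD][D]]
Step 3: [Y[Y[YD][D]][[YD][D]]][[Y[YD][D]][[YD][D]]]
Step 4: [Y[Y[Y[YD][D]][[YD][D]]][[Y[YD][D]][[YD][D]]]][[Y[Y[YD][D]][[YD][D]]][[Y[YD][D]][[YD][D]]]]
Step 5: [Y[Y[Y[Y[YD][D]][[YD][D]]][[Y[YD][D]][[YD][D]]]][[Y[Y[YD][D]][[YD][D]]][[Y[YD][D]][[YD][D]]]]][[Y[Y[Y[YD][D]][[YD][D]]][[Y[YD][D]][[YD][D]]]][[Y[Y[YD][D]][[YD][D]]][[Y[YD][D]][[YD][D]]]]]


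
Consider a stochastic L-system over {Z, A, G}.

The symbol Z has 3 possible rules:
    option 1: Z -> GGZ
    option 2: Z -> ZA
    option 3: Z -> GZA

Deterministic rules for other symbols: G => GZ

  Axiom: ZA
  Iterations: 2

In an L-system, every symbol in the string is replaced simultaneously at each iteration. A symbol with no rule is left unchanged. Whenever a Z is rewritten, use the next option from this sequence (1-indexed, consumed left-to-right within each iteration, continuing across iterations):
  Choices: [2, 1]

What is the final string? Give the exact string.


Answer: GGZAA

Derivation:
Step 0: ZA
Step 1: ZAA  (used choices [2])
Step 2: GGZAA  (used choices [1])


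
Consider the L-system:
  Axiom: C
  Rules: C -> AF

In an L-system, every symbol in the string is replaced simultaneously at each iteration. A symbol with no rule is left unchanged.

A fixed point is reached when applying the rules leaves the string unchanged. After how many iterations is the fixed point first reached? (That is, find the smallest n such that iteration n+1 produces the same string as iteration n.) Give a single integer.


Answer: 1

Derivation:
Step 0: C
Step 1: AF
Step 2: AF  (unchanged — fixed point at step 1)


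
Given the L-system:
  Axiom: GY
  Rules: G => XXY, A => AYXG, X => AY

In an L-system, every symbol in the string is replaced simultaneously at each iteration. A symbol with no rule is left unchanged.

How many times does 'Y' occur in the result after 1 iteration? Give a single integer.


Step 0: GY  (1 'Y')
Step 1: XXYY  (2 'Y')

Answer: 2


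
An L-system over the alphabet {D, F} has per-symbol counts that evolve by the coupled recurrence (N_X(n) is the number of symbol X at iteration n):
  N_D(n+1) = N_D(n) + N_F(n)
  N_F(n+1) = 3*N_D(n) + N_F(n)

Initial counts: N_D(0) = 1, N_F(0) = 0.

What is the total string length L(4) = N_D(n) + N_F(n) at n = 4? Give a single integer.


Answer: 76

Derivation:
Step 0: N_D=1, N_F=0, L=1
Step 1: N_D=1, N_F=3, L=4
Step 2: N_D=4, N_F=6, L=10
Step 3: N_D=10, N_F=18, L=28
Step 4: N_D=28, N_F=48, L=76


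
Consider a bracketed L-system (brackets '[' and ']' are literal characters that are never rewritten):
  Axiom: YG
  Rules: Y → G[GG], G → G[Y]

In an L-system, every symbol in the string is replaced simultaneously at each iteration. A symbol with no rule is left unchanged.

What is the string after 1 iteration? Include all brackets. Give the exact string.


Answer: G[GG]G[Y]

Derivation:
Step 0: YG
Step 1: G[GG]G[Y]


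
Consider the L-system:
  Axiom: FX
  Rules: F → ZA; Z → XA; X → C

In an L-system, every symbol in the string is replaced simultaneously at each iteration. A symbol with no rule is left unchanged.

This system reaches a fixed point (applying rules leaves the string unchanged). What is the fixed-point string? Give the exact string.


Answer: CAAC

Derivation:
Step 0: FX
Step 1: ZAC
Step 2: XAAC
Step 3: CAAC
Step 4: CAAC  (unchanged — fixed point at step 3)


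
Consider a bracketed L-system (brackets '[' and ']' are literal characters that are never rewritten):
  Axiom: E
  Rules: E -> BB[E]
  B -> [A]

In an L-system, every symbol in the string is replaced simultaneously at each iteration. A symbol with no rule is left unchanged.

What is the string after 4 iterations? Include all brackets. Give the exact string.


Answer: [A][A][[A][A][[A][A][BB[E]]]]

Derivation:
Step 0: E
Step 1: BB[E]
Step 2: [A][A][BB[E]]
Step 3: [A][A][[A][A][BB[E]]]
Step 4: [A][A][[A][A][[A][A][BB[E]]]]


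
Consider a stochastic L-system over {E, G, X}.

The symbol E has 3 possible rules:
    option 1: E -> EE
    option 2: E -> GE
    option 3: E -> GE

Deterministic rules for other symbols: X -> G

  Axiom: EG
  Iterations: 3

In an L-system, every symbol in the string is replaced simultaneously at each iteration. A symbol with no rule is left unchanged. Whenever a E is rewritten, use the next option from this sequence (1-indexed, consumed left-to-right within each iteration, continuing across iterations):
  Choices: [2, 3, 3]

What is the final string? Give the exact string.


Step 0: EG
Step 1: GEG  (used choices [2])
Step 2: GGEG  (used choices [3])
Step 3: GGGEG  (used choices [3])

Answer: GGGEG


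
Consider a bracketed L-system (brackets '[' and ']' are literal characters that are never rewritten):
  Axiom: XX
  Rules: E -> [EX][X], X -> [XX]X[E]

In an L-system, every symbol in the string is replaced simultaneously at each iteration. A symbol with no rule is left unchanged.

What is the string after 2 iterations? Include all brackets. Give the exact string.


Step 0: XX
Step 1: [XX]X[E][XX]X[E]
Step 2: [[XX]X[E][XX]X[E]][XX]X[E][[EX][X]][[XX]X[E][XX]X[E]][XX]X[E][[EX][X]]

Answer: [[XX]X[E][XX]X[E]][XX]X[E][[EX][X]][[XX]X[E][XX]X[E]][XX]X[E][[EX][X]]


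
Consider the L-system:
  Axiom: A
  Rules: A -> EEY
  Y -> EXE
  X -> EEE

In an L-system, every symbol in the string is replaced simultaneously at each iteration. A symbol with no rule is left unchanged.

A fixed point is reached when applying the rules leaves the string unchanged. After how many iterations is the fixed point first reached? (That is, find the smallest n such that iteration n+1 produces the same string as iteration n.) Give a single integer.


Answer: 3

Derivation:
Step 0: A
Step 1: EEY
Step 2: EEEXE
Step 3: EEEEEEE
Step 4: EEEEEEE  (unchanged — fixed point at step 3)


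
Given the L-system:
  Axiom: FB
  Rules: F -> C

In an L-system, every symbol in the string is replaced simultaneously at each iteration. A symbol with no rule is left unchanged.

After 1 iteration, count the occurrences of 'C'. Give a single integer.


Step 0: FB  (0 'C')
Step 1: CB  (1 'C')

Answer: 1


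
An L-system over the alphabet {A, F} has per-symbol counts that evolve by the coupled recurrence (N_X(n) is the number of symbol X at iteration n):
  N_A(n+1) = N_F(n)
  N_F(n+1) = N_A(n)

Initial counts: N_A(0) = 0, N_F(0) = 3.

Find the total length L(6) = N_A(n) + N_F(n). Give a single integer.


Step 0: N_A=0, N_F=3, L=3
Step 1: N_A=3, N_F=0, L=3
Step 2: N_A=0, N_F=3, L=3
Step 3: N_A=3, N_F=0, L=3
Step 4: N_A=0, N_F=3, L=3
Step 5: N_A=3, N_F=0, L=3
Step 6: N_A=0, N_F=3, L=3

Answer: 3


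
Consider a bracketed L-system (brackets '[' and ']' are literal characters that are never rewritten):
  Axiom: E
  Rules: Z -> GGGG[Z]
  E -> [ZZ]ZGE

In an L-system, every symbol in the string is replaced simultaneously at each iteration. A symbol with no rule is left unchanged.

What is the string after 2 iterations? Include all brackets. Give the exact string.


Step 0: E
Step 1: [ZZ]ZGE
Step 2: [GGGG[Z]GGGG[Z]]GGGG[Z]G[ZZ]ZGE

Answer: [GGGG[Z]GGGG[Z]]GGGG[Z]G[ZZ]ZGE


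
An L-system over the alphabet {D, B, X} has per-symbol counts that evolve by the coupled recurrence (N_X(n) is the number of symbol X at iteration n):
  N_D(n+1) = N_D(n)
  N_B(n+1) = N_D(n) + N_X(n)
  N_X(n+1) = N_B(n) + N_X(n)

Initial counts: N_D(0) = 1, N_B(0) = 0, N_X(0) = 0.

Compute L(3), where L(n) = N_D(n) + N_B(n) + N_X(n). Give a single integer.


Step 0: N_D=1, N_B=0, N_X=0, L=1
Step 1: N_D=1, N_B=1, N_X=0, L=2
Step 2: N_D=1, N_B=1, N_X=1, L=3
Step 3: N_D=1, N_B=2, N_X=2, L=5

Answer: 5


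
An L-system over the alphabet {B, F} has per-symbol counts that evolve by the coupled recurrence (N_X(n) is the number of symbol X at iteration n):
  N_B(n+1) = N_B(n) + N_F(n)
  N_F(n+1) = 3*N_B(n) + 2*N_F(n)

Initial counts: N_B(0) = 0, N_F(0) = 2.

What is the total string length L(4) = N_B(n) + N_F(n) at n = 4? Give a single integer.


Answer: 218

Derivation:
Step 0: N_B=0, N_F=2, L=2
Step 1: N_B=2, N_F=4, L=6
Step 2: N_B=6, N_F=14, L=20
Step 3: N_B=20, N_F=46, L=66
Step 4: N_B=66, N_F=152, L=218


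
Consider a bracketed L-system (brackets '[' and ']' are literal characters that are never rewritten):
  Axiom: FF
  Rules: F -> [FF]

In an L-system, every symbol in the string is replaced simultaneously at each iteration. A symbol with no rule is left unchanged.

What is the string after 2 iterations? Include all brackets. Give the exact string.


Answer: [[FF][FF]][[FF][FF]]

Derivation:
Step 0: FF
Step 1: [FF][FF]
Step 2: [[FF][FF]][[FF][FF]]


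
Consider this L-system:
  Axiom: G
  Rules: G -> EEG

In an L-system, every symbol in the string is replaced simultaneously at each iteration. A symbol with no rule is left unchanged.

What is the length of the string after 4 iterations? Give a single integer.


Step 0: length = 1
Step 1: length = 3
Step 2: length = 5
Step 3: length = 7
Step 4: length = 9

Answer: 9


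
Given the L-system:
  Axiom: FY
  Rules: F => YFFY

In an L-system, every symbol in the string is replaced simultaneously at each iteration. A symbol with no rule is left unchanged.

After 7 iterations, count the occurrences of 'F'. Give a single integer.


Answer: 128

Derivation:
Step 0: FY  (1 'F')
Step 1: YFFYY  (2 'F')
Step 2: YYFFYYFFYYY  (4 'F')
Step 3: YYYFFYYFFYYYYFFYYFFYYYY  (8 'F')
Step 4: YYYYFFYYFFYYYYFFYYFFYYYYYYFFYYFFYYYYFFYYFFYYYYY  (16 'F')
Step 5: YYYYYFFYYFFYYYYFFYYFFYYYYYYFFYYFFYYYYFFYYFFYYYYYYYYFFYYFFYYYYFFYYFFYYYYYYFFYYFFYYYYFFYYFFYYYYYY  (32 'F')
Step 6: YYYYYYFFYYFFYYYYFFYYFFYYYYYYFFYYFFYYYYFFYYFFYYYYYYYYFFYYFFYYYYFFYYFFYYYYYYFFYYFFYYYYFFYYFFYYYYYYYYYYFFYYFFYYYYFFYYFFYYYYYYFFYYFFYYYYFFYYFFYYYYYYYYFFYYFFYYYYFFYYFFYYYYYYFFYYFFYYYYFFYYFFYYYYYYY  (64 'F')
Step 7: YYYYYYYFFYYFFYYYYFFYYFFYYYYYYFFYYFFYYYYFFYYFFYYYYYYYYFFYYFFYYYYFFYYFFYYYYYYFFYYFFYYYYFFYYFFYYYYYYYYYYFFYYFFYYYYFFYYFFYYYYYYFFYYFFYYYYFFYYFFYYYYYYYYFFYYFFYYYYFFYYFFYYYYYYFFYYFFYYYYFFYYFFYYYYYYYYYYYYFFYYFFYYYYFFYYFFYYYYYYFFYYFFYYYYFFYYFFYYYYYYYYFFYYFFYYYYFFYYFFYYYYYYFFYYFFYYYYFFYYFFYYYYYYYYYYFFYYFFYYYYFFYYFFYYYYYYFFYYFFYYYYFFYYFFYYYYYYYYFFYYFFYYYYFFYYFFYYYYYYFFYYFFYYYYFFYYFFYYYYYYYY  (128 'F')
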